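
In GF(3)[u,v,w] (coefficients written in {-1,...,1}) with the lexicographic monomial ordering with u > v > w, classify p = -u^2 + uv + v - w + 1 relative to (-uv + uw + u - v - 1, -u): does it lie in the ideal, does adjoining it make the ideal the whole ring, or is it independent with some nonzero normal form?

First compute the reduced Gröbner basis of I by Buchberger's algorithm.
f_1 = -uv + uw + u - v - 1, LT = uv.
f_2 = -u, LT = u.

S(f_1,f_2): lcm = uv. S = -uw - u + v + 1.
  leading term uw: subtract (w)·f_2 from -uw - u + v + 1 → -u + v + 1
  leading term u: subtract (1)·f_2 from -u + v + 1 → v + 1
  leading term v: no divisor's leading term divides it; move v to the remainder.
  leading term 1: no divisor's leading term divides it; move 1 to the remainder.
  remainder v + 1 ≠ 0; add h_3 = v + 1 to the basis.

S(f_1,h_3): lcm = uv. S = -uw + u + v + 1.
  leading term uw: subtract (w)·f_2 from -uw + u + v + 1 → u + v + 1
  leading term u: subtract (-1)·f_2 from u + v + 1 → v + 1
  leading term v: subtract (1)·h_3 from v + 1 → 0
  remainder 0.

S(f_2,h_3): leading monomials are coprime, so the S-polynomial reduces to 0 (Buchberger's first criterion).
Every S-polynomial of the final basis reduces to 0, so we have a Gröbner basis.
Inter-reduce: drop elements whose leading term is divisible by another's, tail-reduce, and make monic.
Reduced Gröbner basis: {u, v + 1}.
Label its elements g_1 = u, g_2 = v + 1.

Reduce p = -u^2 + uv + v - w + 1 modulo G:
  leading term u^2: subtract (-u)·g_1 from -u^2 + uv + v - w + 1 → uv + v - w + 1
  leading term uv: subtract (v)·g_1 from uv + v - w + 1 → v - w + 1
  leading term v: subtract (1)·g_2 from v - w + 1 → -w
  leading term w: no divisor's leading term divides it; move -w to the remainder.
  normal form = -w.
The normal form is nonzero, so p ∉ I. Since p minus its normal form lies in I, I + (p) = I + (r) where r = -w; decide whether this ideal is the whole ring.
Run Buchberger on G together with r (pairs among the g_i already reduce to 0 since G is a Gröbner basis):
g_1 = u, LT = u.
g_2 = v + 1, LT = v.
r = -w, LT = w.

S(g_1,g_2): leading monomials are coprime, so the S-polynomial reduces to 0 (Buchberger's first criterion).
S(g_1,r): leading monomials are coprime, so the S-polynomial reduces to 0 (Buchberger's first criterion).
S(g_2,r): leading monomials are coprime, so the S-polynomial reduces to 0 (Buchberger's first criterion).
Every S-polynomial of the final basis reduces to 0, so we have a Gröbner basis.
Inter-reduce: drop elements whose leading term is divisible by another's, tail-reduce, and make monic.
Reduced Gröbner basis: {u, v + 1, w}.
The reduced Gröbner basis of I + (p) is {u, v + 1, w} ≠ {1}, a proper ideal, so the enlarged system stays consistent: p is independent of I, with normal form -w.

-u^2 + uv + v - w + 1 is independent of I; its normal form modulo I is -w.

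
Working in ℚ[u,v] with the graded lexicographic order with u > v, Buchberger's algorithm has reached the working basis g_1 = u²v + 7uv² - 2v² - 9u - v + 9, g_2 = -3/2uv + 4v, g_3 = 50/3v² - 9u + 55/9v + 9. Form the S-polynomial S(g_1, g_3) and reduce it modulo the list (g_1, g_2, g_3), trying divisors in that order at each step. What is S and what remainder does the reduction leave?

lcm(LM(g_1), LM(g_3)) = u²v².
S = (lcm/LT(g_1))·g_1 − (lcm/LT(g_3))·g_3 = 7uv³ + 27/50u³ - 11/30u²v - 2v³ - 27/50u² - 9uv - v² + 9v.
Reduce S modulo (g_1, g_2, g_3) in that order:
  leading term uv³: subtract (-14/3v²)·g_2 from 7uv³ + 27/50u³ - 11/30u²v - 2v³ - 27/50u² - 9uv - v² + 9v → 27/50u³ - 11/30u²v + 50/3v³ - 27/50u² - 9uv - v² + 9v
  leading term u³: no divisor's leading term divides it; move 27/50u³ to the remainder.
  leading term u²v: subtract (-11/30)·g_1 from -11/30u²v + 50/3v³ - 27/50u² - 9uv - v² + 9v → 77/30uv² + 50/3v³ - 27/50u² - 9uv - 26/15v² - 33/10u + 259/30v + 33/10
  leading term uv²: subtract (-77/45v)·g_2 from 77/30uv² + 50/3v³ - 27/50u² - 9uv - 26/15v² - 33/10u + 259/30v + 33/10 → 50/3v³ - 27/50u² - 9uv + 46/9v² - 33/10u + 259/30v + 33/10
  leading term v³: subtract (v)·g_3 from 50/3v³ - 27/50u² - 9uv + 46/9v² - 33/10u + 259/30v + 33/10 → -27/50u² - v² - 33/10u - 11/30v + 33/10
  leading term u²: no divisor's leading term divides it; move -27/50u² to the remainder.
  leading term v²: subtract (-3/50)·g_3 from -v² - 33/10u - 11/30v + 33/10 → -96/25u + 96/25
  leading term u: no divisor's leading term divides it; move -96/25u to the remainder.
  leading term 1: no divisor's leading term divides it; move 96/25 to the remainder.
The remainder 27/50u³ - 27/50u² - 96/25u + 96/25 is nonzero, so it would be added as the next basis element.
This is the inner loop of Buchberger's algorithm — each nonzero remainder becomes a new basis element.

S(g_1, g_3) = 7uv³ + 27/50u³ - 11/30u²v - 2v³ - 27/50u² - 9uv - v² + 9v; remainder on division = 27/50u³ - 27/50u² - 96/25u + 96/25.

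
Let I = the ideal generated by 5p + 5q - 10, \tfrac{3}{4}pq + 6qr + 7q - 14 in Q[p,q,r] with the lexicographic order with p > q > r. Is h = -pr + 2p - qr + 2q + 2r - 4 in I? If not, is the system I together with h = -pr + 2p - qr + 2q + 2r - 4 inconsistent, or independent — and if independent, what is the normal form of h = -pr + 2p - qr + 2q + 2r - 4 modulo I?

-pr + 2p - qr + 2q + 2r - 4 lies in I (it reduces to 0).

First compute the reduced Gröbner basis of I by Buchberger's algorithm.
f_1 = 5p + 5q - 10, LT = p.
f_2 = \tfrac{3}{4}pq + 6qr + 7q - 14, LT = pq.

S(f_1,f_2): lcm = pq. S = q^{2} - 8qr - \tfrac{34}{3}q + \tfrac{56}{3}.
  leading term q^{2}: no divisor's leading term divides it; move q^{2} to the remainder.
  leading term qr: no divisor's leading term divides it; move -8qr to the remainder.
  leading term q: no divisor's leading term divides it; move -\tfrac{34}{3}q to the remainder.
  leading term 1: no divisor's leading term divides it; move \tfrac{56}{3} to the remainder.
  remainder q^{2} - 8qr - \tfrac{34}{3}q + \tfrac{56}{3} ≠ 0; add k_3 = q^{2} - 8qr - \tfrac{34}{3}q + \tfrac{56}{3} to the basis.

The other S-polynomials (S(f_1,k_3), S(f_2,k_3)) all reduce to 0 modulo the current basis, so we have a Gröbner basis.
Inter-reduce: drop elements whose leading term is divisible by another's, tail-reduce, and make monic.
Reduced Gröbner basis: {p + q - 2, q^{2} - 8qr - \tfrac{34}{3}q + \tfrac{56}{3}}.
Label its elements g_1 = p + q - 2, g_2 = q^{2} - 8qr - \tfrac{34}{3}q + \tfrac{56}{3}.

Reduce h = -pr + 2p - qr + 2q + 2r - 4 modulo G:
  leading term pr: subtract (-r)·g_1 from -pr + 2p - qr + 2q + 2r - 4 → 2p + 2q - 4
  leading term p: subtract (2)·g_1 from 2p + 2q - 4 → 0
  normal form = 0.
Since the normal form is 0, h ∈ I.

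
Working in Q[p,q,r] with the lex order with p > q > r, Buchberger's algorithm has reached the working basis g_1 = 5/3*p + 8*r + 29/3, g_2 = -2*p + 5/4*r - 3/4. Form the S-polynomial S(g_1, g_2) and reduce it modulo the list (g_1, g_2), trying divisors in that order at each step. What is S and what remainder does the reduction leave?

S(g_1, g_2) = 217/40*r + 217/40; remainder on division = 217/40*r + 217/40.

lcm(LM(g_1), LM(g_2)) = p.
S = (lcm/LT(g_1))·g_1 − (lcm/LT(g_2))·g_2 = 217/40*r + 217/40.
Reduce S modulo (g_1, g_2) in that order:
  leading term r: no divisor's leading term divides it; move 217/40*r to the remainder.
  leading term 1: no divisor's leading term divides it; move 217/40 to the remainder.
The remainder 217/40*r + 217/40 is nonzero, so it would be added as the next basis element.
This is the inner loop of Buchberger's algorithm — each nonzero remainder becomes a new basis element.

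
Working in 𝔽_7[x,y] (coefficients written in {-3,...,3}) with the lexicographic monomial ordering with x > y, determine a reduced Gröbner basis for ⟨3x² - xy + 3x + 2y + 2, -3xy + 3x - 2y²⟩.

G = {x - y³ - 3y² + 1, y⁴ + 2y³ - y + 1}

This is the nonlinear analogue of row-reducing a linear system.

f_1 = 3x² - xy + 3x + 2y + 2, LT = x².
f_2 = -3xy + 3x - 2y², LT = xy.

S(f_1,f_2): lcm = x²y. S = x² - xy² + xy + 3y² + 3y.
  leading term x²: subtract (-2)·f_1 from x² - xy² + xy + 3y² + 3y → -xy² - xy - x + 3y² - 3
  leading term xy²: subtract (-2y)·f_2 from -xy² - xy - x + 3y² - 3 → -2xy - x + 3y³ + 3y² - 3
  leading term xy: subtract (3)·f_2 from -2xy - x + 3y³ + 3y² - 3 → -3x + 3y³ + 2y² - 3
  leading term x: no divisor's leading term divides it; move -3x to the remainder.
  leading term y³: no divisor's leading term divides it; move 3y³ to the remainder.
  leading term y²: no divisor's leading term divides it; move 2y² to the remainder.
  leading term 1: no divisor's leading term divides it; move -3 to the remainder.
  remainder -3x + 3y³ + 2y² - 3 ≠ 0; add g_3 = -3x + 3y³ + 2y² - 3 to the basis.

S(f_1,g_3): lcm = x². S = xy³ + 3xy² + 2xy + 3y + 3.
  leading term xy³: subtract (2y²)·f_2 from xy³ + 3xy² + 2xy + 3y + 3 → -3xy² + 2xy - 3y⁴ + 3y + 3
  leading term xy²: subtract (y)·f_2 from -3xy² + 2xy - 3y⁴ + 3y + 3 → -xy - 3y⁴ + 2y³ + 3y + 3
  leading term xy: subtract (-2)·f_2 from -xy - 3y⁴ + 2y³ + 3y + 3 → -x - 3y⁴ + 2y³ + 3y² + 3y + 3
  leading term x: subtract (-2)·g_3 from -x - 3y⁴ + 2y³ + 3y² + 3y + 3 → -3y⁴ + y³ + 3y - 3
  leading term y⁴: no divisor's leading term divides it; move -3y⁴ to the remainder.
  leading term y³: no divisor's leading term divides it; move y³ to the remainder.
  leading term y: no divisor's leading term divides it; move 3y to the remainder.
  leading term 1: no divisor's leading term divides it; move -3 to the remainder.
  remainder -3y⁴ + y³ + 3y - 3 ≠ 0; add g_4 = -3y⁴ + y³ + 3y - 3 to the basis.

The other S-polynomials (S(f_2,g_3), S(f_1,g_4), S(f_2,g_4), S(g_3,g_4)) all reduce to 0 modulo the current basis, so we have a Gröbner basis.
Inter-reduce: drop elements whose leading term is divisible by another's, tail-reduce, and make monic.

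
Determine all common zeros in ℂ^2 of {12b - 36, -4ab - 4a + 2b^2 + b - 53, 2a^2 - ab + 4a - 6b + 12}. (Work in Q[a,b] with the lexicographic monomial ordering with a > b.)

Compute a lex Gröbner basis by Buchberger's algorithm.
f_1 = 12b - 36, LT = b.
f_2 = -4ab - 4a + 2b^2 + b - 53, LT = ab.
f_3 = 2a^2 - ab + 4a - 6b + 12, LT = a^2.

S(f_1,f_2): lcm = ab. S = -4a + 1/2b^2 + 1/4b - 53/4.
  reduce S modulo (f_1, f_2, f_3):
  remainder -4a - 8 ≠ 0; add h_4 = -4a - 8 to the basis.

The other S-polynomials (S(f_1,f_3), S(f_2,f_3), S(f_1,h_4), S(f_2,h_4), S(f_3,h_4)) all reduce to 0 modulo the current basis, so we have a Gröbner basis.
Inter-reduce: drop elements whose leading term is divisible by another's, tail-reduce, and make monic.
Reduced Gröbner basis: {a + 2, b - 3}.

From the last basis element, b - 3 = 0, so b takes values in {3}. Each choice, substituted upward through the basis, yields the corresponding point(s) of the solution set.
  b = 3: the earlier basis element becomes a + 2 = 0, giving a = -2 — point (-2, 3).
A lex Gröbner basis triangularizes the system, enabling back-substitution.

{(-2, 3)}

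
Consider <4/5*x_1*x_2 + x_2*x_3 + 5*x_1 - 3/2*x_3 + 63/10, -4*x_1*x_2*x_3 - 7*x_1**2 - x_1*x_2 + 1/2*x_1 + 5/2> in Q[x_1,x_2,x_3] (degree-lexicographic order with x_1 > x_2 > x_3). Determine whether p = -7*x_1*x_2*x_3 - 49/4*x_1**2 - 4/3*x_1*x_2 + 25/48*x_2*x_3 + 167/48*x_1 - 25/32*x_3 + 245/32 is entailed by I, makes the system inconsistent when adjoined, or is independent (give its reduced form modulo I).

First compute the reduced Gröbner basis of I by Buchberger's algorithm.
f_1 = 4/5*x_1*x_2 + x_2*x_3 + 5*x_1 - 3/2*x_3 + 63/10, LT = x_1*x_2.
f_2 = -4*x_1*x_2*x_3 - 7*x_1**2 - x_1*x_2 + 1/2*x_1 + 5/2, LT = x_1*x_2*x_3.

S(f_1,f_2): lcm = x_1*x_2*x_3. S = 5/4*x_2*x_3**2 - 7/4*x_1**2 - 1/4*x_1*x_2 + 25/4*x_1*x_3 - 15/8*x_3**2 + 1/8*x_1 + 63/8*x_3 + 5/8.
  leading term x_2*x_3**2: no divisor's leading term divides it; move 5/4*x_2*x_3**2 to the remainder.
  leading term x_1**2: no divisor's leading term divides it; move -7/4*x_1**2 to the remainder.
  leading term x_1*x_2: subtract (-5/16)·f_1 from -1/4*x_1*x_2 + 25/4*x_1*x_3 - 15/8*x_3**2 + 1/8*x_1 + 63/8*x_3 + 5/8 → 25/4*x_1*x_3 + 5/16*x_2*x_3 - 15/8*x_3**2 + 27/16*x_1 + 237/32*x_3 + 83/32
  leading term x_1*x_3: no divisor's leading term divides it; move 25/4*x_1*x_3 to the remainder.
  leading term x_2*x_3: no divisor's leading term divides it; move 5/16*x_2*x_3 to the remainder.
  leading term x_3**2: no divisor's leading term divides it; move -15/8*x_3**2 to the remainder.
  leading term x_1: no divisor's leading term divides it; move 27/16*x_1 to the remainder.
  leading term x_3: no divisor's leading term divides it; move 237/32*x_3 to the remainder.
  leading term 1: no divisor's leading term divides it; move 83/32 to the remainder.
  remainder 5/4*x_2*x_3**2 - 7/4*x_1**2 + 25/4*x_1*x_3 + 5/16*x_2*x_3 - 15/8*x_3**2 + 27/16*x_1 + 237/32*x_3 + 83/32 ≠ 0; add h_3 = 5/4*x_2*x_3**2 - 7/4*x_1**2 + 25/4*x_1*x_3 + 5/16*x_2*x_3 - 15/8*x_3**2 + 27/16*x_1 + 237/32*x_3 + 83/32 to the basis.

S(f_1,h_3): lcm = x_1*x_2*x_3**2. S = 5/4*x_2*x_3**3 + 7/5*x_1**3 - 5*x_1**2*x_3 - 1/4*x_1*x_2*x_3 + 31/4*x_1*x_3**2 - 15/8*x_3**3 - 27/20*x_1**2 - 237/40*x_1*x_3 + 63/8*x_3**2 - 83/40*x_1.
  leading term x_2*x_3**3: subtract (x_3)·h_3 from 5/4*x_2*x_3**3 + 7/5*x_1**3 - 5*x_1**2*x_3 - 1/4*x_1*x_2*x_3 + 31/4*x_1*x_3**2 - 15/8*x_3**3 - 27/20*x_1**2 - 237/40*x_1*x_3 + 63/8*x_3**2 - 83/40*x_1 → 7/5*x_1**3 - 13/4*x_1**2*x_3 - 1/4*x_1*x_2*x_3 + 3/2*x_1*x_3**2 - 5/16*x_2*x_3**2 - 27/20*x_1**2 - 609/80*x_1*x_3 + 15/32*x_3**2 - 83/40*x_1 - 83/32*x_3
  leading term x_1**3: no divisor's leading term divides it; move 7/5*x_1**3 to the remainder.
  leading term x_1**2*x_3: no divisor's leading term divides it; move -13/4*x_1**2*x_3 to the remainder.
  leading term x_1*x_2*x_3: subtract (-5/16*x_3)·f_1 from -1/4*x_1*x_2*x_3 + 3/2*x_1*x_3**2 - 5/16*x_2*x_3**2 - 27/20*x_1**2 - 609/80*x_1*x_3 + 15/32*x_3**2 - 83/40*x_1 - 83/32*x_3 → 3/2*x_1*x_3**2 - 27/20*x_1**2 - 121/20*x_1*x_3 - 83/40*x_1 - 5/8*x_3
  leading term x_1*x_3**2: no divisor's leading term divides it; move 3/2*x_1*x_3**2 to the remainder.
  leading term x_1**2: no divisor's leading term divides it; move -27/20*x_1**2 to the remainder.
  leading term x_1*x_3: no divisor's leading term divides it; move -121/20*x_1*x_3 to the remainder.
  leading term x_1: no divisor's leading term divides it; move -83/40*x_1 to the remainder.
  leading term x_3: no divisor's leading term divides it; move -5/8*x_3 to the remainder.
  remainder 7/5*x_1**3 - 13/4*x_1**2*x_3 + 3/2*x_1*x_3**2 - 27/20*x_1**2 - 121/20*x_1*x_3 - 83/40*x_1 - 5/8*x_3 ≠ 0; add h_4 = 7/5*x_1**3 - 13/4*x_1**2*x_3 + 3/2*x_1*x_3**2 - 27/20*x_1**2 - 121/20*x_1*x_3 - 83/40*x_1 - 5/8*x_3 to the basis.

The other S-polynomials (S(f_2,h_3), S(f_1,h_4), S(f_2,h_4), S(h_3,h_4)) all reduce to 0 modulo the current basis, so we have a Gröbner basis.
Inter-reduce: drop elements whose leading term is divisible by another's, tail-reduce, and make monic.
Reduced Gröbner basis: {x_1**3 - 65/28*x_1**2*x_3 + 15/14*x_1*x_3**2 - 27/28*x_1**2 - 121/28*x_1*x_3 - 83/56*x_1 - 25/56*x_3, x_2*x_3**2 - 7/5*x_1**2 + 5*x_1*x_3 + 1/4*x_2*x_3 - 3/2*x_3**2 + 27/20*x_1 + 237/40*x_3 + 83/40, x_1*x_2 + 5/4*x_2*x_3 + 25/4*x_1 - 15/8*x_3 + 63/8}.
Label its elements g_1 = x_1**3 - 65/28*x_1**2*x_3 + 15/14*x_1*x_3**2 - 27/28*x_1**2 - 121/28*x_1*x_3 - 83/56*x_1 - 25/56*x_3, g_2 = x_2*x_3**2 - 7/5*x_1**2 + 5*x_1*x_3 + 1/4*x_2*x_3 - 3/2*x_3**2 + 27/20*x_1 + 237/40*x_3 + 83/40, g_3 = x_1*x_2 + 5/4*x_2*x_3 + 25/4*x_1 - 15/8*x_3 + 63/8.

Reduce p = -7*x_1*x_2*x_3 - 49/4*x_1**2 - 4/3*x_1*x_2 + 25/48*x_2*x_3 + 167/48*x_1 - 25/32*x_3 + 245/32 modulo G:
  leading term x_1*x_2*x_3: subtract (-7*x_3)·g_3 from -7*x_1*x_2*x_3 - 49/4*x_1**2 - 4/3*x_1*x_2 + 25/48*x_2*x_3 + 167/48*x_1 - 25/32*x_3 + 245/32 → 35/4*x_2*x_3**2 - 49/4*x_1**2 - 4/3*x_1*x_2 + 175/4*x_1*x_3 + 25/48*x_2*x_3 - 105/8*x_3**2 + 167/48*x_1 + 1739/32*x_3 + 245/32
  leading term x_2*x_3**2: subtract (35/4)·g_2 from 35/4*x_2*x_3**2 - 49/4*x_1**2 - 4/3*x_1*x_2 + 175/4*x_1*x_3 + 25/48*x_2*x_3 - 105/8*x_3**2 + 167/48*x_1 + 1739/32*x_3 + 245/32 → -4/3*x_1*x_2 - 5/3*x_2*x_3 - 25/3*x_1 + 5/2*x_3 - 21/2
  leading term x_1*x_2: subtract (-4/3)·g_3 from -4/3*x_1*x_2 - 5/3*x_2*x_3 - 25/3*x_1 + 5/2*x_3 - 21/2 → 0
  normal form = 0.
Since the normal form is 0, p ∈ I.

-7*x_1*x_2*x_3 - 49/4*x_1**2 - 4/3*x_1*x_2 + 25/48*x_2*x_3 + 167/48*x_1 - 25/32*x_3 + 245/32 lies in I (it reduces to 0).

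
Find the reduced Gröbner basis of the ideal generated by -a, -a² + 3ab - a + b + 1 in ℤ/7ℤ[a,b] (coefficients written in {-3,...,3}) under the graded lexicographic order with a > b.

G = {a, b + 1}

The reduced Gröbner basis is the canonical form of the ideal for this ordering.

f_1 = -a, LT = a.
f_2 = -a² + 3ab - a + b + 1, LT = a².

S(f_1,f_2): lcm = a². S = 3ab - a + b + 1.
  reduce S modulo (f_1, f_2):
  remainder b + 1 ≠ 0; add g_3 = b + 1 to the basis.

The other S-polynomials (S(f_1,g_3), S(f_2,g_3)) all reduce to 0 modulo the current basis, so we have a Gröbner basis.
Inter-reduce: drop elements whose leading term is divisible by another's, tail-reduce, and make monic.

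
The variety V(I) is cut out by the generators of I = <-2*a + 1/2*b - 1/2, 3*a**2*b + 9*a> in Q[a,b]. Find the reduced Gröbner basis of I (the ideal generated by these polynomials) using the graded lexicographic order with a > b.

G = {b**3 - 2*b**2 + 13*b - 12, a - 1/4*b + 1/4}

f_1 = -2*a + 1/2*b - 1/2, LT = a.
f_2 = 3*a**2*b + 9*a, LT = a**2*b.

S(f_1,f_2): lcm = a**2*b. S = -1/4*a*b**2 + 1/4*a*b - 3*a.
  leading term a*b**2: subtract (1/8*b**2)·f_1 from -1/4*a*b**2 + 1/4*a*b - 3*a → -1/16*b**3 + 1/4*a*b + 1/16*b**2 - 3*a
  leading term b**3: no divisor's leading term divides it; move -1/16*b**3 to the remainder.
  leading term a*b: subtract (-1/8*b)·f_1 from 1/4*a*b + 1/16*b**2 - 3*a → 1/8*b**2 - 3*a - 1/16*b
  leading term b**2: no divisor's leading term divides it; move 1/8*b**2 to the remainder.
  leading term a: subtract (3/2)·f_1 from -3*a - 1/16*b → -13/16*b + 3/4
  leading term b: no divisor's leading term divides it; move -13/16*b to the remainder.
  leading term 1: no divisor's leading term divides it; move 3/4 to the remainder.
  remainder -1/16*b**3 + 1/8*b**2 - 13/16*b + 3/4 ≠ 0; add g_3 = -1/16*b**3 + 1/8*b**2 - 13/16*b + 3/4 to the basis.

S(f_1,g_3): leading monomials are coprime, so the S-polynomial reduces to 0 (Buchberger's first criterion).
S(f_2,g_3): lcm = a**2*b**3. S = 2*a**2*b**2 - 13*a**2*b + 3*a*b**2 + 12*a**2.
  leading term a**2*b**2: subtract (-a*b**2)·f_1 from 2*a**2*b**2 - 13*a**2*b + 3*a*b**2 + 12*a**2 → 1/2*a*b**3 - 13*a**2*b + 5/2*a*b**2 + 12*a**2
  leading term a*b**3: subtract (-1/4*b**3)·f_1 from 1/2*a*b**3 - 13*a**2*b + 5/2*a*b**2 + 12*a**2 → 1/8*b**4 - 13*a**2*b + 5/2*a*b**2 - 1/8*b**3 + 12*a**2
  leading term b**4: subtract (-2*b)·g_3 from 1/8*b**4 - 13*a**2*b + 5/2*a*b**2 - 1/8*b**3 + 12*a**2 → -13*a**2*b + 5/2*a*b**2 + 1/8*b**3 + 12*a**2 - 13/8*b**2 + 3/2*b
  leading term a**2*b: subtract (13/2*a*b)·f_1 from -13*a**2*b + 5/2*a*b**2 + 1/8*b**3 + 12*a**2 - 13/8*b**2 + 3/2*b → -3/4*a*b**2 + 1/8*b**3 + 12*a**2 + 13/4*a*b - 13/8*b**2 + 3/2*b
  leading term a*b**2: subtract (3/8*b**2)·f_1 from -3/4*a*b**2 + 1/8*b**3 + 12*a**2 + 13/4*a*b - 13/8*b**2 + 3/2*b → -1/16*b**3 + 12*a**2 + 13/4*a*b - 23/16*b**2 + 3/2*b
  leading term b**3: subtract (1)·g_3 from -1/16*b**3 + 12*a**2 + 13/4*a*b - 23/16*b**2 + 3/2*b → 12*a**2 + 13/4*a*b - 25/16*b**2 + 37/16*b - 3/4
  leading term a**2: subtract (-6*a)·f_1 from 12*a**2 + 13/4*a*b - 25/16*b**2 + 37/16*b - 3/4 → 25/4*a*b - 25/16*b**2 - 3*a + 37/16*b - 3/4
  leading term a*b: subtract (-25/8*b)·f_1 from 25/4*a*b - 25/16*b**2 - 3*a + 37/16*b - 3/4 → -3*a + 3/4*b - 3/4
  leading term a: subtract (3/2)·f_1 from -3*a + 3/4*b - 3/4 → 0
  remainder 0.

Every S-polynomial of the final basis reduces to 0, so we have a Gröbner basis.
Inter-reduce: drop elements whose leading term is divisible by another's, tail-reduce, and make monic.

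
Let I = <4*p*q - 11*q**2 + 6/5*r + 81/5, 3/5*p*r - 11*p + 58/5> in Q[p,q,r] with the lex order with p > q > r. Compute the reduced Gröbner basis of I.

G = {p*q - 11/4*q**2 + 3/10*r + 81/20, p*r - 55/3*p + 58/3, q**2*r - 55/3*q**2 + 232/33*q - 6/55*r**2 + 29/55*r + 27}

f_1 = 4*p*q - 11*q**2 + 6/5*r + 81/5, LT = p*q.
f_2 = 3/5*p*r - 11*p + 58/5, LT = p*r.

S(f_1,f_2): lcm = p*q*r. S = 55/3*p*q - 11/4*q**2*r - 58/3*q + 3/10*r**2 + 81/20*r.
  leading term p*q: subtract (55/12)·f_1 from 55/3*p*q - 11/4*q**2*r - 58/3*q + 3/10*r**2 + 81/20*r → -11/4*q**2*r + 605/12*q**2 - 58/3*q + 3/10*r**2 - 29/20*r - 297/4
  leading term q**2*r: no divisor's leading term divides it; move -11/4*q**2*r to the remainder.
  leading term q**2: no divisor's leading term divides it; move 605/12*q**2 to the remainder.
  leading term q: no divisor's leading term divides it; move -58/3*q to the remainder.
  leading term r**2: no divisor's leading term divides it; move 3/10*r**2 to the remainder.
  leading term r: no divisor's leading term divides it; move -29/20*r to the remainder.
  leading term 1: no divisor's leading term divides it; move -297/4 to the remainder.
  remainder -11/4*q**2*r + 605/12*q**2 - 58/3*q + 3/10*r**2 - 29/20*r - 297/4 ≠ 0; add g_3 = -11/4*q**2*r + 605/12*q**2 - 58/3*q + 3/10*r**2 - 29/20*r - 297/4 to the basis.

S(f_1,g_3): lcm = p*q**2*r. S = 55/3*p*q**2 - 232/33*p*q + 6/55*p*r**2 - 29/55*p*r - 27*p - 11/4*q**3*r + 3/10*q*r**2 + 81/20*q*r.
  leading term p*q**2: subtract (55/12*q)·f_1 from 55/3*p*q**2 - 232/33*p*q + 6/55*p*r**2 - 29/55*p*r - 27*p - 11/4*q**3*r + 3/10*q*r**2 + 81/20*q*r → -232/33*p*q + 6/55*p*r**2 - 29/55*p*r - 27*p - 11/4*q**3*r + 605/12*q**3 + 3/10*q*r**2 - 29/20*q*r - 297/4*q
  leading term p*q: subtract (-58/33)·f_1 from -232/33*p*q + 6/55*p*r**2 - 29/55*p*r - 27*p - 11/4*q**3*r + 605/12*q**3 + 3/10*q*r**2 - 29/20*q*r - 297/4*q → 6/55*p*r**2 - 29/55*p*r - 27*p - 11/4*q**3*r + 605/12*q**3 - 58/3*q**2 + 3/10*q*r**2 - 29/20*q*r - 297/4*q + 116/55*r + 1566/55
  leading term p*r**2: subtract (2/11*r)·f_2 from 6/55*p*r**2 - 29/55*p*r - 27*p - 11/4*q**3*r + 605/12*q**3 - 58/3*q**2 + 3/10*q*r**2 - 29/20*q*r - 297/4*q + 116/55*r + 1566/55 → 81/55*p*r - 27*p - 11/4*q**3*r + 605/12*q**3 - 58/3*q**2 + 3/10*q*r**2 - 29/20*q*r - 297/4*q + 1566/55
  leading term p*r: subtract (27/11)·f_2 from 81/55*p*r - 27*p - 11/4*q**3*r + 605/12*q**3 - 58/3*q**2 + 3/10*q*r**2 - 29/20*q*r - 297/4*q + 1566/55 → -11/4*q**3*r + 605/12*q**3 - 58/3*q**2 + 3/10*q*r**2 - 29/20*q*r - 297/4*q
  leading term q**3*r: subtract (q)·g_3 from -11/4*q**3*r + 605/12*q**3 - 58/3*q**2 + 3/10*q*r**2 - 29/20*q*r - 297/4*q → 0
  remainder 0.

S(f_2,g_3): lcm = p*q**2*r. S = -232/33*p*q + 6/55*p*r**2 - 29/55*p*r - 27*p + 58/3*q**2.
  leading term p*q: subtract (-58/33)·f_1 from -232/33*p*q + 6/55*p*r**2 - 29/55*p*r - 27*p + 58/3*q**2 → 6/55*p*r**2 - 29/55*p*r - 27*p + 116/55*r + 1566/55
  leading term p*r**2: subtract (2/11*r)·f_2 from 6/55*p*r**2 - 29/55*p*r - 27*p + 116/55*r + 1566/55 → 81/55*p*r - 27*p + 1566/55
  leading term p*r: subtract (27/11)·f_2 from 81/55*p*r - 27*p + 1566/55 → 0
  remainder 0.

Every S-polynomial of the final basis reduces to 0, so we have a Gröbner basis.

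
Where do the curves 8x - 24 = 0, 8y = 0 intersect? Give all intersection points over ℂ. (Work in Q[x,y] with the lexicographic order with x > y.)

{(3, 0)}

Compute a lex Gröbner basis by Buchberger's algorithm.
f_1 = 8x - 24, LT = x.
f_2 = 8y, LT = y.

The S-polynomials (S(f_1,f_2)) all reduce to 0 modulo the current basis, so we have a Gröbner basis.
Inter-reduce: drop elements whose leading term is divisible by another's, tail-reduce, and make monic.
Reduced Gröbner basis: {x - 3, y}.

From the last basis element, y = 0, so y takes values in {0}. Each choice, substituted upward through the basis, yields the corresponding point(s) of the solution set.
  y = 0: the earlier basis element becomes x - 3 = 0, giving x = 3 — point (3, 0).
Each listed point satisfies every original equation (direct substitution).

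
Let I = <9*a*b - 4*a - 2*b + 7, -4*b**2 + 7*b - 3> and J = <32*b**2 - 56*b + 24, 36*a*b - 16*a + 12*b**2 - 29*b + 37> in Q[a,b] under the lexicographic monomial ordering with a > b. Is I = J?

Yes, the ideals are equal.

Since reduced Gröbner bases are canonical representatives of ideals under a given ordering, it suffices to compute and compare them.
Buchberger on the first generating set:
f_1 = 9*a*b - 4*a - 2*b + 7, LT = a*b.
f_2 = -4*b**2 + 7*b - 3, LT = b**2.

S(f_1,f_2): lcm = a*b**2. S = 47/36*a*b - 3/4*a - 2/9*b**2 + 7/9*b.
  leading term a*b: subtract (47/324)·f_1 from 47/36*a*b - 3/4*a - 2/9*b**2 + 7/9*b → -55/324*a - 2/9*b**2 + 173/162*b - 329/324
  leading term a: no divisor's leading term divides it; move -55/324*a to the remainder.
  leading term b**2: subtract (1/18)·f_2 from -2/9*b**2 + 173/162*b - 329/324 → 55/81*b - 275/324
  leading term b: no divisor's leading term divides it; move 55/81*b to the remainder.
  leading term 1: no divisor's leading term divides it; move -275/324 to the remainder.
  remainder -55/324*a + 55/81*b - 275/324 ≠ 0; add g_3 = -55/324*a + 55/81*b - 275/324 to the basis.

The other S-polynomials (S(f_1,g_3), S(f_2,g_3)) all reduce to 0 modulo the current basis, so we have a Gröbner basis.
Inter-reduce: drop elements whose leading term is divisible by another's, tail-reduce, and make monic.
Reduced Gröbner basis: {a - 4*b + 5, b**2 - 7/4*b + 3/4}.

Buchberger on the second generating set:
h_1 = 32*b**2 - 56*b + 24, LT = b**2.
h_2 = 36*a*b - 16*a + 12*b**2 - 29*b + 37, LT = a*b.

S(h_1,h_2): lcm = a*b**2. S = -47/36*a*b + 3/4*a - 1/3*b**3 + 29/36*b**2 - 37/36*b.
  leading term a*b: subtract (-47/1296)·h_2 from -47/36*a*b + 3/4*a - 1/3*b**3 + 29/36*b**2 - 37/36*b → 55/324*a - 1/3*b**3 + 67/54*b**2 - 2695/1296*b + 1739/1296
  leading term a: no divisor's leading term divides it; move 55/324*a to the remainder.
  leading term b**3: subtract (-1/96*b)·h_1 from -1/3*b**3 + 67/54*b**2 - 2695/1296*b + 1739/1296 → 71/108*b**2 - 2371/1296*b + 1739/1296
  leading term b**2: subtract (71/3456)·h_1 from 71/108*b**2 - 2371/1296*b + 1739/1296 → -55/81*b + 275/324
  leading term b: no divisor's leading term divides it; move -55/81*b to the remainder.
  leading term 1: no divisor's leading term divides it; move 275/324 to the remainder.
  remainder 55/324*a - 55/81*b + 275/324 ≠ 0; add k_3 = 55/324*a - 55/81*b + 275/324 to the basis.

The other S-polynomials (S(h_1,k_3), S(h_2,k_3)) all reduce to 0 modulo the current basis, so we have a Gröbner basis.
Inter-reduce: drop elements whose leading term is divisible by another's, tail-reduce, and make monic.
Reduced Gröbner basis: {a - 4*b + 5, b**2 - 7/4*b + 3/4}.

The two bases agree; hence the ideals are identical.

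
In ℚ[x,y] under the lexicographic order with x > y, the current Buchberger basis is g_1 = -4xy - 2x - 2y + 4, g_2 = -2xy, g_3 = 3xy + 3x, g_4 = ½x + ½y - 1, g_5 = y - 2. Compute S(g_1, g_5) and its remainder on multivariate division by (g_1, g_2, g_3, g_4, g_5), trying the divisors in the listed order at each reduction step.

lcm(LM(g_1), LM(g_5)) = xy.
S = (lcm/LT(g_1))·g_1 − (lcm/LT(g_5))·g_5 = 5/2x + ½y - 1.
Reduce S modulo (g_1, g_2, g_3, g_4, g_5) in that order:
  leading term x: subtract (5)·g_4 from 5/2x + ½y - 1 → -2y + 4
  leading term y: subtract (-2)·g_5 from -2y + 4 → 0
The remainder is 0, so this S-polynomial contributes no new basis element.
An S-polynomial is built so that the two leading terms cancel; whether anything survives reduction is exactly the Gröbner-basis criterion.

S(g_1, g_5) = 5/2x + ½y - 1; remainder on division = 0.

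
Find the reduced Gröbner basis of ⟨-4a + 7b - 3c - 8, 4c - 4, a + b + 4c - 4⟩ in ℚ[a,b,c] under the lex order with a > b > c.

G = {a + 1, b - 1, c - 1}

The reduced Gröbner basis is the canonical form of the ideal for this ordering.

f_1 = -4a + 7b - 3c - 8, LT = a.
f_2 = 4c - 4, LT = c.
f_3 = a + b + 4c - 4, LT = a.

S(f_1,f_2): leading monomials are coprime, so the S-polynomial reduces to 0 (Buchberger's first criterion).
S(f_1,f_3): lcm = a. S = -11/4b - 13/4c + 6.
  leading term b: no divisor's leading term divides it; move -11/4b to the remainder.
  leading term c: subtract (-13/16)·f_2 from -13/4c + 6 → 11/4
  leading term 1: no divisor's leading term divides it; move 11/4 to the remainder.
  remainder -11/4b + 11/4 ≠ 0; add g_4 = -11/4b + 11/4 to the basis.

S(f_2,f_3): leading monomials are coprime, so the S-polynomial reduces to 0 (Buchberger's first criterion).
S(f_1,g_4): leading monomials are coprime, so the S-polynomial reduces to 0 (Buchberger's first criterion).
S(f_2,g_4): leading monomials are coprime, so the S-polynomial reduces to 0 (Buchberger's first criterion).
S(f_3,g_4): leading monomials are coprime, so the S-polynomial reduces to 0 (Buchberger's first criterion).
Every S-polynomial of the final basis reduces to 0, so we have a Gröbner basis.
Inter-reduce: drop elements whose leading term is divisible by another's, tail-reduce, and make monic.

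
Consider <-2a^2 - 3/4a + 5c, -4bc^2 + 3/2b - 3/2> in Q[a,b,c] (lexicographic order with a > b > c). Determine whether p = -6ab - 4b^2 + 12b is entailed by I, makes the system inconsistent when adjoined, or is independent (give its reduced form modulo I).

-6ab - 4b^2 + 12b is independent of I; its normal form modulo I is -6ab - 4b^2 + 12b.

First compute the reduced Gröbner basis of I by Buchberger's algorithm.
f_1 = -2a^2 - 3/4a + 5c, LT = a^2.
f_2 = -4bc^2 + 3/2b - 3/2, LT = bc^2.

The S-polynomials (S(f_1,f_2)) all reduce to 0 modulo the current basis, so we have a Gröbner basis.
Inter-reduce: drop elements whose leading term is divisible by another's, tail-reduce, and make monic.
Reduced Gröbner basis: {a^2 + 3/8a - 5/2c, bc^2 - 3/8b + 3/8}.
Label its elements g_1 = a^2 + 3/8a - 5/2c, g_2 = bc^2 - 3/8b + 3/8.

Reduce p = -6ab - 4b^2 + 12b modulo G:
  leading term ab: no divisor's leading term divides it; move -6ab to the remainder.
  leading term b^2: no divisor's leading term divides it; move -4b^2 to the remainder.
  leading term b: no divisor's leading term divides it; move 12b to the remainder.
  normal form = -6ab - 4b^2 + 12b.
The normal form is nonzero, so p ∉ I. Since p minus its normal form lies in I, I + (p) = I + (r) where r = -6ab - 4b^2 + 12b; decide whether this ideal is the whole ring.
Run Buchberger on G together with r (pairs among the g_i already reduce to 0 since G is a Gröbner basis):
g_1 = a^2 + 3/8a - 5/2c, LT = a^2.
g_2 = bc^2 - 3/8b + 3/8, LT = bc^2.
r = -6ab - 4b^2 + 12b, LT = ab.

S(g_1,r): lcm = a^2b. S = -2/3ab^2 + 19/8ab - 5/2bc.
  leading term ab^2: subtract (1/9b)·r from -2/3ab^2 + 19/8ab - 5/2bc → 19/8ab + 4/9b^3 - 4/3b^2 - 5/2bc
  leading term ab: subtract (-19/48)·r from 19/8ab + 4/9b^3 - 4/3b^2 - 5/2bc → 4/9b^3 - 35/12b^2 - 5/2bc + 19/4b
  leading term b^3: no divisor's leading term divides it; move 4/9b^3 to the remainder.
  leading term b^2: no divisor's leading term divides it; move -35/12b^2 to the remainder.
  leading term bc: no divisor's leading term divides it; move -5/2bc to the remainder.
  leading term b: no divisor's leading term divides it; move 19/4b to the remainder.
  remainder 4/9b^3 - 35/12b^2 - 5/2bc + 19/4b ≠ 0; add m_4 = 4/9b^3 - 35/12b^2 - 5/2bc + 19/4b to the basis.

S(g_2,r): lcm = abc^2. S = -3/8ab + 3/8a - 2/3b^2c^2 + 2bc^2.
  leading term ab: subtract (1/16)·r from -3/8ab + 3/8a - 2/3b^2c^2 + 2bc^2 → 3/8a - 2/3b^2c^2 + 1/4b^2 + 2bc^2 - 3/4b
  leading term a: no divisor's leading term divides it; move 3/8a to the remainder.
  leading term b^2c^2: subtract (-2/3b)·g_2 from -2/3b^2c^2 + 1/4b^2 + 2bc^2 - 3/4b → 2bc^2 - 1/2b
  leading term bc^2: subtract (2)·g_2 from 2bc^2 - 1/2b → 1/4b - 3/4
  leading term b: no divisor's leading term divides it; move 1/4b to the remainder.
  leading term 1: no divisor's leading term divides it; move -3/4 to the remainder.
  remainder 3/8a + 1/4b - 3/4 ≠ 0; add m_5 = 3/8a + 1/4b - 3/4 to the basis.

S(g_2,m_4): lcm = b^3c^2. S = -3/8b^3 + 105/16b^2c^2 + 3/8b^2 + 45/8bc^3 - 171/16bc^2.
  leading term b^3: subtract (-27/32)·m_4 from -3/8b^3 + 105/16b^2c^2 + 3/8b^2 + 45/8bc^3 - 171/16bc^2 → 105/16b^2c^2 - 267/128b^2 + 45/8bc^3 - 171/16bc^2 - 135/64bc + 513/128b
  leading term b^2c^2: subtract (105/16b)·g_2 from 105/16b^2c^2 - 267/128b^2 + 45/8bc^3 - 171/16bc^2 - 135/64bc + 513/128b → 3/8b^2 + 45/8bc^3 - 171/16bc^2 - 135/64bc + 99/64b
  leading term b^2: no divisor's leading term divides it; move 3/8b^2 to the remainder.
  leading term bc^3: subtract (45/8c)·g_2 from 45/8bc^3 - 171/16bc^2 - 135/64bc + 99/64b → -171/16bc^2 + 99/64b - 135/64c
  leading term bc^2: subtract (-171/16)·g_2 from -171/16bc^2 + 99/64b - 135/64c → -315/128b - 135/64c + 513/128
  leading term b: no divisor's leading term divides it; move -315/128b to the remainder.
  leading term c: no divisor's leading term divides it; move -135/64c to the remainder.
  leading term 1: no divisor's leading term divides it; move 513/128 to the remainder.
  remainder 3/8b^2 - 315/128b - 135/64c + 513/128 ≠ 0; add m_6 = 3/8b^2 - 315/128b - 135/64c + 513/128 to the basis.

S(g_2,m_6): lcm = b^2c^2. S = -3/8b^2 + 105/16bc^2 + 3/8b + 45/8c^3 - 171/16c^2.
  leading term b^2: subtract (-1)·m_6 from -3/8b^2 + 105/16bc^2 + 3/8b + 45/8c^3 - 171/16c^2 → 105/16bc^2 - 267/128b + 45/8c^3 - 171/16c^2 - 135/64c + 513/128
  leading term bc^2: subtract (105/16)·g_2 from 105/16bc^2 - 267/128b + 45/8c^3 - 171/16c^2 - 135/64c + 513/128 → 3/8b + 45/8c^3 - 171/16c^2 - 135/64c + 99/64
  leading term b: no divisor's leading term divides it; move 3/8b to the remainder.
  leading term c^3: no divisor's leading term divides it; move 45/8c^3 to the remainder.
  leading term c^2: no divisor's leading term divides it; move -171/16c^2 to the remainder.
  leading term c: no divisor's leading term divides it; move -135/64c to the remainder.
  leading term 1: no divisor's leading term divides it; move 99/64 to the remainder.
  remainder 3/8b + 45/8c^3 - 171/16c^2 - 135/64c + 99/64 ≠ 0; add m_7 = 3/8b + 45/8c^3 - 171/16c^2 - 135/64c + 99/64 to the basis.

S(g_2,m_7): lcm = bc^2. S = -3/8b - 15c^5 + 57/2c^4 + 45/8c^3 - 33/8c^2 + 3/8.
  leading term b: subtract (-1)·m_7 from -3/8b - 15c^5 + 57/2c^4 + 45/8c^3 - 33/8c^2 + 3/8 → -15c^5 + 57/2c^4 + 45/4c^3 - 237/16c^2 - 135/64c + 123/64
  leading term c^5: no divisor's leading term divides it; move -15c^5 to the remainder.
  leading term c^4: no divisor's leading term divides it; move 57/2c^4 to the remainder.
  leading term c^3: no divisor's leading term divides it; move 45/4c^3 to the remainder.
  leading term c^2: no divisor's leading term divides it; move -237/16c^2 to the remainder.
  leading term c: no divisor's leading term divides it; move -135/64c to the remainder.
  leading term 1: no divisor's leading term divides it; move 123/64 to the remainder.
  remainder -15c^5 + 57/2c^4 + 45/4c^3 - 237/16c^2 - 135/64c + 123/64 ≠ 0; add m_8 = -15c^5 + 57/2c^4 + 45/4c^3 - 237/16c^2 - 135/64c + 123/64 to the basis.

The other S-polynomials (S(g_1,g_2), S(g_1,m_4), S(r,m_4), S(g_1,m_5), S(g_2,m_5), S(r,m_5), S(m_4,m_5), S(g_1,m_6), S(r,m_6), S(m_4,m_6), S(m_5,m_6), S(g_1,m_7), S(r,m_7), S(m_4,m_7), S(m_5,m_7), S(m_6,m_7), S(g_1,m_8), S(g_2,m_8), S(r,m_8), S(m_4,m_8), S(m_5,m_8), S(m_6,m_8), S(m_7,m_8)) all reduce to 0 modulo the current basis, so we have a Gröbner basis.
Inter-reduce: drop elements whose leading term is divisible by another's, tail-reduce, and make monic.
Reduced Gröbner basis: {a - 10c^3 + 19c^2 + 15/4c - 19/4, b + 15c^3 - 57/2c^2 - 45/8c + 33/8, c^5 - 19/10c^4 - 3/4c^3 + 79/80c^2 + 9/64c - 41/320}.
The reduced Gröbner basis of I + (p) is {a - 10c^3 + 19c^2 + 15/4c - 19/4, b + 15c^3 - 57/2c^2 - 45/8c + 33/8, c^5 - 19/10c^4 - 3/4c^3 + 79/80c^2 + 9/64c - 41/320} ≠ {1}, a proper ideal, so the enlarged system stays consistent: p is independent of I, with normal form -6ab - 4b^2 + 12b.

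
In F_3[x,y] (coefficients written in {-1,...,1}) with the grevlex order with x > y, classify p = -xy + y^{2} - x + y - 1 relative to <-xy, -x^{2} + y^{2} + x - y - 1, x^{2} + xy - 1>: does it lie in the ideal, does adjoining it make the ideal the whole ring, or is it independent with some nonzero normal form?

First compute the reduced Gröbner basis of I by Buchberger's algorithm.
f_1 = -xy, LT = xy.
f_2 = -x^{2} + y^{2} + x - y - 1, LT = x^{2}.
f_3 = x^{2} + xy - 1, LT = x^{2}.

S(f_1,f_2): lcm = x^{2}y. S = y^{3} + xy - y^{2} - y.
  leading term y^{3}: no divisor's leading term divides it; move y^{3} to the remainder.
  leading term xy: subtract (-1)·f_1 from xy - y^{2} - y → -y^{2} - y
  leading term y^{2}: no divisor's leading term divides it; move -y^{2} to the remainder.
  leading term y: no divisor's leading term divides it; move -y to the remainder.
  remainder y^{3} - y^{2} - y ≠ 0; add h_4 = y^{3} - y^{2} - y to the basis.

S(f_1,f_3): lcm = x^{2}y. S = -xy^{2} + y.
  leading term xy^{2}: subtract (y)·f_1 from -xy^{2} + y → y
  leading term y: no divisor's leading term divides it; move y to the remainder.
  remainder y ≠ 0; add h_5 = y to the basis.

S(f_2,f_3): lcm = x^{2}. S = -xy - y^{2} - x + y - 1.
  leading term xy: subtract (1)·f_1 from -xy - y^{2} - x + y - 1 → -y^{2} - x + y - 1
  leading term y^{2}: subtract (-y)·h_5 from -y^{2} - x + y - 1 → -x + y - 1
  leading term x: no divisor's leading term divides it; move -x to the remainder.
  leading term y: subtract (1)·h_5 from y - 1 → -1
  leading term 1: no divisor's leading term divides it; move -1 to the remainder.
  remainder -x - 1 ≠ 0; add h_6 = -x - 1 to the basis.

The other S-polynomials (S(f_1,h_4), S(f_2,h_4), S(f_3,h_4), S(f_1,h_5), S(f_2,h_5), S(f_3,h_5), S(h_4,h_5), S(f_1,h_6), S(f_2,h_6), S(f_3,h_6), S(h_4,h_6), S(h_5,h_6)) all reduce to 0 modulo the current basis, so we have a Gröbner basis.
Inter-reduce: drop elements whose leading term is divisible by another's, tail-reduce, and make monic.
Reduced Gröbner basis: {x + 1, y}.
Label its elements g_1 = x + 1, g_2 = y.

Reduce p = -xy + y^{2} - x + y - 1 modulo G:
  leading term xy: subtract (-y)·g_1 from -xy + y^{2} - x + y - 1 → y^{2} - x - y - 1
  leading term y^{2}: subtract (y)·g_2 from y^{2} - x - y - 1 → -x - y - 1
  leading term x: subtract (-1)·g_1 from -x - y - 1 → -y
  leading term y: subtract (-1)·g_2 from -y → 0
  normal form = 0.
Since the normal form is 0, p ∈ I.

Ideal membership is decidable via reduction modulo a Gröbner basis.

-xy + y^{2} - x + y - 1 lies in I (it reduces to 0).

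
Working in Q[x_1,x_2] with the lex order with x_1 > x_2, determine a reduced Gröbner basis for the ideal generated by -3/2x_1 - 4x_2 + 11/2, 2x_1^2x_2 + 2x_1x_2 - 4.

G = {x_1 + 8/3x_2 - 11/3, x_2^3 - 25/8x_2^2 + 77/32x_2 - 9/32}

f_1 = -3/2x_1 - 4x_2 + 11/2, LT = x_1.
f_2 = 2x_1^2x_2 + 2x_1x_2 - 4, LT = x_1^2x_2.

S(f_1,f_2): lcm = x_1^2x_2. S = 8/3x_1x_2^2 - 14/3x_1x_2 + 2.
  leading term x_1x_2^2: subtract (-16/9x_2^2)·f_1 from 8/3x_1x_2^2 - 14/3x_1x_2 + 2 → -14/3x_1x_2 - 64/9x_2^3 + 88/9x_2^2 + 2
  leading term x_1x_2: subtract (28/9x_2)·f_1 from -14/3x_1x_2 - 64/9x_2^3 + 88/9x_2^2 + 2 → -64/9x_2^3 + 200/9x_2^2 - 154/9x_2 + 2
  leading term x_2^3: no divisor's leading term divides it; move -64/9x_2^3 to the remainder.
  leading term x_2^2: no divisor's leading term divides it; move 200/9x_2^2 to the remainder.
  leading term x_2: no divisor's leading term divides it; move -154/9x_2 to the remainder.
  leading term 1: no divisor's leading term divides it; move 2 to the remainder.
  remainder -64/9x_2^3 + 200/9x_2^2 - 154/9x_2 + 2 ≠ 0; add g_3 = -64/9x_2^3 + 200/9x_2^2 - 154/9x_2 + 2 to the basis.

S(f_1,g_3): leading monomials are coprime, so the S-polynomial reduces to 0 (Buchberger's first criterion).
S(f_2,g_3): lcm = x_1^2x_2^3. S = 25/8x_1^2x_2^2 - 77/32x_1^2x_2 + 9/32x_1^2 + x_1x_2^3 - 2x_2^2.
  leading term x_1^2x_2^2: subtract (-25/12x_1x_2^2)·f_1 from 25/8x_1^2x_2^2 - 77/32x_1^2x_2 + 9/32x_1^2 + x_1x_2^3 - 2x_2^2 → -77/32x_1^2x_2 + 9/32x_1^2 - 22/3x_1x_2^3 + 275/24x_1x_2^2 - 2x_2^2
  leading term x_1^2x_2: subtract (77/48x_1x_2)·f_1 from -77/32x_1^2x_2 + 9/32x_1^2 - 22/3x_1x_2^3 + 275/24x_1x_2^2 - 2x_2^2 → 9/32x_1^2 - 22/3x_1x_2^3 + 143/8x_1x_2^2 - 847/96x_1x_2 - 2x_2^2
  leading term x_1^2: subtract (-3/16x_1)·f_1 from 9/32x_1^2 - 22/3x_1x_2^3 + 143/8x_1x_2^2 - 847/96x_1x_2 - 2x_2^2 → -22/3x_1x_2^3 + 143/8x_1x_2^2 - 919/96x_1x_2 + 33/32x_1 - 2x_2^2
  leading term x_1x_2^3: subtract (44/9x_2^3)·f_1 from -22/3x_1x_2^3 + 143/8x_1x_2^2 - 919/96x_1x_2 + 33/32x_1 - 2x_2^2 → 143/8x_1x_2^2 - 919/96x_1x_2 + 33/32x_1 + 176/9x_2^4 - 242/9x_2^3 - 2x_2^2
  leading term x_1x_2^2: subtract (-143/12x_2^2)·f_1 from 143/8x_1x_2^2 - 919/96x_1x_2 + 33/32x_1 + 176/9x_2^4 - 242/9x_2^3 - 2x_2^2 → -919/96x_1x_2 + 33/32x_1 + 176/9x_2^4 - 671/9x_2^3 + 1525/24x_2^2
  leading term x_1x_2: subtract (919/144x_2)·f_1 from -919/96x_1x_2 + 33/32x_1 + 176/9x_2^4 - 671/9x_2^3 + 1525/24x_2^2 → 33/32x_1 + 176/9x_2^4 - 671/9x_2^3 + 6413/72x_2^2 - 10109/288x_2
  leading term x_1: subtract (-11/16)·f_1 from 33/32x_1 + 176/9x_2^4 - 671/9x_2^3 + 6413/72x_2^2 - 10109/288x_2 → 176/9x_2^4 - 671/9x_2^3 + 6413/72x_2^2 - 10901/288x_2 + 121/32
  leading term x_2^4: subtract (-11/4x_2)·g_3 from 176/9x_2^4 - 671/9x_2^3 + 6413/72x_2^2 - 10901/288x_2 + 121/32 → -121/9x_2^3 + 3025/72x_2^2 - 9317/288x_2 + 121/32
  leading term x_2^3: subtract (121/64)·g_3 from -121/9x_2^3 + 3025/72x_2^2 - 9317/288x_2 + 121/32 → 0
  remainder 0.

Every S-polynomial of the final basis reduces to 0, so we have a Gröbner basis.
Inter-reduce: drop elements whose leading term is divisible by another's, tail-reduce, and make monic.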